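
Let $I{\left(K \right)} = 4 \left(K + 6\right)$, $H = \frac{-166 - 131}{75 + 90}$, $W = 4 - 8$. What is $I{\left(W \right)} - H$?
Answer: $\frac{49}{5} \approx 9.8$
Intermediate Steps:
$W = -4$ ($W = 4 - 8 = -4$)
$H = - \frac{9}{5}$ ($H = - \frac{297}{165} = \left(-297\right) \frac{1}{165} = - \frac{9}{5} \approx -1.8$)
$I{\left(K \right)} = 24 + 4 K$ ($I{\left(K \right)} = 4 \left(6 + K\right) = 24 + 4 K$)
$I{\left(W \right)} - H = \left(24 + 4 \left(-4\right)\right) - - \frac{9}{5} = \left(24 - 16\right) + \frac{9}{5} = 8 + \frac{9}{5} = \frac{49}{5}$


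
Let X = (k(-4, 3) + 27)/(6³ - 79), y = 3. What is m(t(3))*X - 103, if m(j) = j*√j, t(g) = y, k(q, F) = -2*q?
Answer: -103 + 105*√3/137 ≈ -101.67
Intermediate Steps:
t(g) = 3
m(j) = j^(3/2)
X = 35/137 (X = (-2*(-4) + 27)/(6³ - 79) = (8 + 27)/(216 - 79) = 35/137 ≈ 0.25547)
m(t(3))*X - 103 = 3^(3/2)*(35/137) - 103 = (3*√3)*(35/137) - 103 = 105*√3/137 - 103 = -103 + 105*√3/137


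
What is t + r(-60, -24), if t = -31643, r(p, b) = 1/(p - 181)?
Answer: -7625964/241 ≈ -31643.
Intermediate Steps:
r(p, b) = 1/(-181 + p)
t + r(-60, -24) = -31643 + 1/(-181 - 60) = -31643 + 1/(-241) = -31643 - 1/241 = -7625964/241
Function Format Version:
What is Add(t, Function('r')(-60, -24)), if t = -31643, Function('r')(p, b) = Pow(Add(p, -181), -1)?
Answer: Rational(-7625964, 241) ≈ -31643.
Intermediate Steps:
Function('r')(p, b) = Pow(Add(-181, p), -1)
Add(t, Function('r')(-60, -24)) = Add(-31643, Pow(Add(-181, -60), -1)) = Add(-31643, Pow(-241, -1)) = Add(-31643, Rational(-1, 241)) = Rational(-7625964, 241)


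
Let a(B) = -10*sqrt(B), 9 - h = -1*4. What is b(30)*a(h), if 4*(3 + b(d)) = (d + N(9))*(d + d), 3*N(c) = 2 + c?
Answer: -5020*sqrt(13) ≈ -18100.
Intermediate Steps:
N(c) = 2/3 + c/3 (N(c) = (2 + c)/3 = 2/3 + c/3)
b(d) = -3 + d*(11/3 + d)/2 (b(d) = -3 + ((d + (2/3 + (1/3)*9))*(d + d))/4 = -3 + ((d + (2/3 + 3))*(2*d))/4 = -3 + ((d + 11/3)*(2*d))/4 = -3 + ((11/3 + d)*(2*d))/4 = -3 + (2*d*(11/3 + d))/4 = -3 + d*(11/3 + d)/2)
h = 13 (h = 9 - (-1)*4 = 9 - 1*(-4) = 9 + 4 = 13)
b(30)*a(h) = (-3 + (1/2)*30**2 + (11/6)*30)*(-10*sqrt(13)) = (-3 + (1/2)*900 + 55)*(-10*sqrt(13)) = (-3 + 450 + 55)*(-10*sqrt(13)) = 502*(-10*sqrt(13)) = -5020*sqrt(13)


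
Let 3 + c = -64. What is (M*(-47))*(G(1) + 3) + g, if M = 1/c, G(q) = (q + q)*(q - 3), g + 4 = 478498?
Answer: 32059051/67 ≈ 4.7849e+5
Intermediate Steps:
g = 478494 (g = -4 + 478498 = 478494)
G(q) = 2*q*(-3 + q) (G(q) = (2*q)*(-3 + q) = 2*q*(-3 + q))
c = -67 (c = -3 - 64 = -67)
M = -1/67 (M = 1/(-67) = -1/67 ≈ -0.014925)
(M*(-47))*(G(1) + 3) + g = (-1/67*(-47))*(2*1*(-3 + 1) + 3) + 478494 = 47*(2*1*(-2) + 3)/67 + 478494 = 47*(-4 + 3)/67 + 478494 = (47/67)*(-1) + 478494 = -47/67 + 478494 = 32059051/67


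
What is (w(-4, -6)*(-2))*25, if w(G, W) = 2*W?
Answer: 600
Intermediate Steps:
(w(-4, -6)*(-2))*25 = ((2*(-6))*(-2))*25 = -12*(-2)*25 = 24*25 = 600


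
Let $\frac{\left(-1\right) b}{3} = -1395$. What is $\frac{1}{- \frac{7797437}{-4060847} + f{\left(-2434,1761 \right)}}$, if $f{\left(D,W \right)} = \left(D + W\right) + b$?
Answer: $\frac{4060847}{14269492101} \approx 0.00028458$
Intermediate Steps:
$b = 4185$ ($b = \left(-3\right) \left(-1395\right) = 4185$)
$f{\left(D,W \right)} = 4185 + D + W$ ($f{\left(D,W \right)} = \left(D + W\right) + 4185 = 4185 + D + W$)
$\frac{1}{- \frac{7797437}{-4060847} + f{\left(-2434,1761 \right)}} = \frac{1}{- \frac{7797437}{-4060847} + \left(4185 - 2434 + 1761\right)} = \frac{1}{\left(-7797437\right) \left(- \frac{1}{4060847}\right) + 3512} = \frac{1}{\frac{7797437}{4060847} + 3512} = \frac{1}{\frac{14269492101}{4060847}} = \frac{4060847}{14269492101}$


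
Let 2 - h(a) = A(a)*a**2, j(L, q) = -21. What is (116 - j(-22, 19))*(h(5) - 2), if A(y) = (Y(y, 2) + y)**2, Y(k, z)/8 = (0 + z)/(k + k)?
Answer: -149193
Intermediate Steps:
Y(k, z) = 4*z/k (Y(k, z) = 8*((0 + z)/(k + k)) = 8*(z/((2*k))) = 8*(z*(1/(2*k))) = 8*(z/(2*k)) = 4*z/k)
A(y) = (y + 8/y)**2 (A(y) = (4*2/y + y)**2 = (8/y + y)**2 = (y + 8/y)**2)
h(a) = 2 - (8 + a**2)**2 (h(a) = 2 - (8 + a**2)**2/a**2*a**2 = 2 - (8 + a**2)**2)
(116 - j(-22, 19))*(h(5) - 2) = (116 - 1*(-21))*((2 - (8 + 5**2)**2) - 2) = (116 + 21)*((2 - (8 + 25)**2) - 2) = 137*((2 - 1*33**2) - 2) = 137*((2 - 1*1089) - 2) = 137*((2 - 1089) - 2) = 137*(-1087 - 2) = 137*(-1089) = -149193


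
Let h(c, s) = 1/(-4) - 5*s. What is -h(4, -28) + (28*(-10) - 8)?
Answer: -1711/4 ≈ -427.75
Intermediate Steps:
h(c, s) = -¼ - 5*s
-h(4, -28) + (28*(-10) - 8) = -(-¼ - 5*(-28)) + (28*(-10) - 8) = -(-¼ + 140) + (-280 - 8) = -1*559/4 - 288 = -559/4 - 288 = -1711/4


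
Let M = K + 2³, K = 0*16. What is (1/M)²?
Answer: 1/64 ≈ 0.015625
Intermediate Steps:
K = 0
M = 8 (M = 0 + 2³ = 0 + 8 = 8)
(1/M)² = (1/8)² = (⅛)² = 1/64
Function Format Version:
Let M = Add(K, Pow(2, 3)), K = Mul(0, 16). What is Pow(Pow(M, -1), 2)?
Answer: Rational(1, 64) ≈ 0.015625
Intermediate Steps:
K = 0
M = 8 (M = Add(0, Pow(2, 3)) = Add(0, 8) = 8)
Pow(Pow(M, -1), 2) = Pow(Pow(8, -1), 2) = Pow(Rational(1, 8), 2) = Rational(1, 64)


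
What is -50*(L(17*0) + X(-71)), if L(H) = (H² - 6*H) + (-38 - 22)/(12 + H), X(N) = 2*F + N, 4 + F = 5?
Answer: 3700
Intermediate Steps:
F = 1 (F = -4 + 5 = 1)
X(N) = 2 + N (X(N) = 2*1 + N = 2 + N)
L(H) = H² - 60/(12 + H) - 6*H (L(H) = (H² - 6*H) - 60/(12 + H) = H² - 60/(12 + H) - 6*H)
-50*(L(17*0) + X(-71)) = -50*((-60 + (17*0)³ - 1224*0 + 6*(17*0)²)/(12 + 17*0) + (2 - 71)) = -50*((-60 + 0³ - 72*0 + 6*0²)/(12 + 0) - 69) = -50*((-60 + 0 + 0 + 6*0)/12 - 69) = -50*((-60 + 0 + 0 + 0)/12 - 69) = -50*((1/12)*(-60) - 69) = -50*(-5 - 69) = -50*(-74) = 3700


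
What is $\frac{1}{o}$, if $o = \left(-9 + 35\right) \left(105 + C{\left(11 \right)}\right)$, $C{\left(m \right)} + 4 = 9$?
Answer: $\frac{1}{2860} \approx 0.00034965$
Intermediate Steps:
$C{\left(m \right)} = 5$ ($C{\left(m \right)} = -4 + 9 = 5$)
$o = 2860$ ($o = \left(-9 + 35\right) \left(105 + 5\right) = 26 \cdot 110 = 2860$)
$\frac{1}{o} = \frac{1}{2860}$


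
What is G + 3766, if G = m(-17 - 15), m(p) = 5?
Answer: 3771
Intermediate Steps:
G = 5
G + 3766 = 5 + 3766 = 3771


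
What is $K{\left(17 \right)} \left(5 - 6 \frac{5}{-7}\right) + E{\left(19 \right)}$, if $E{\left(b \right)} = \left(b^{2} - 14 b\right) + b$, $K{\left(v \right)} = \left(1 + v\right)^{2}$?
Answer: $\frac{21858}{7} \approx 3122.6$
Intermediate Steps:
$E{\left(b \right)} = b^{2} - 13 b$
$K{\left(17 \right)} \left(5 - 6 \frac{5}{-7}\right) + E{\left(19 \right)} = \left(1 + 17\right)^{2} \left(5 - 6 \frac{5}{-7}\right) + 19 \left(-13 + 19\right) = 18^{2} \left(5 - 6 \cdot 5 \left(- \frac{1}{7}\right)\right) + 19 \cdot 6 = 324 \left(5 - - \frac{30}{7}\right) + 114 = 324 \left(5 + \frac{30}{7}\right) + 114 = 324 \cdot \frac{65}{7} + 114 = \frac{21060}{7} + 114 = \frac{21858}{7}$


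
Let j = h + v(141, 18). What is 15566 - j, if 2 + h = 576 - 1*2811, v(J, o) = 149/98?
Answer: 1744545/98 ≈ 17801.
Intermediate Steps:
v(J, o) = 149/98 (v(J, o) = 149*(1/98) = 149/98)
h = -2237 (h = -2 + (576 - 1*2811) = -2 + (576 - 2811) = -2 - 2235 = -2237)
j = -219077/98 (j = -2237 + 149/98 = -219077/98 ≈ -2235.5)
15566 - j = 15566 - 1*(-219077/98) = 15566 + 219077/98 = 1744545/98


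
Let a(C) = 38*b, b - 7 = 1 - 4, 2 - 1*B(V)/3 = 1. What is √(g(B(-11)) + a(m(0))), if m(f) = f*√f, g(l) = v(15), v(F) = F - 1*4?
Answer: √163 ≈ 12.767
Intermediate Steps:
B(V) = 3 (B(V) = 6 - 3*1 = 6 - 3 = 3)
v(F) = -4 + F (v(F) = F - 4 = -4 + F)
g(l) = 11 (g(l) = -4 + 15 = 11)
m(f) = f^(3/2)
b = 4 (b = 7 + (1 - 4) = 7 - 3 = 4)
a(C) = 152 (a(C) = 38*4 = 152)
√(g(B(-11)) + a(m(0))) = √(11 + 152) = √163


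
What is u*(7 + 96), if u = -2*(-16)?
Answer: 3296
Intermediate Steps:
u = 32
u*(7 + 96) = 32*(7 + 96) = 32*103 = 3296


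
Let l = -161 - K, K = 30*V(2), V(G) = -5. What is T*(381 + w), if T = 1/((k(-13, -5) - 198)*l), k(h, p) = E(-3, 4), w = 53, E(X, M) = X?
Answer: 434/2211 ≈ 0.19629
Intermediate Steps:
k(h, p) = -3
K = -150 (K = 30*(-5) = -150)
l = -11 (l = -161 - 1*(-150) = -161 + 150 = -11)
T = 1/2211 (T = 1/(-3 - 198*(-11)) = -1/11/(-201) = -1/201*(-1/11) = 1/2211 ≈ 0.00045228)
T*(381 + w) = (381 + 53)/2211 = (1/2211)*434 = 434/2211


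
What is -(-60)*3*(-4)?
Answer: -720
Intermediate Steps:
-(-60)*3*(-4) = -(-60)*(-12) = -10*72 = -720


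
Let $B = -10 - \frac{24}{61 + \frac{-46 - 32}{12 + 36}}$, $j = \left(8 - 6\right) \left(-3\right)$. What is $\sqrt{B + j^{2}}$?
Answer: $\frac{\sqrt{231002}}{95} \approx 5.0592$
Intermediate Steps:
$j = -6$ ($j = 2 \left(-3\right) = -6$)
$B = - \frac{4942}{475}$ ($B = -10 - \frac{24}{61 - \frac{78}{48}} = -10 - \frac{24}{61 - \frac{13}{8}} = -10 - \frac{24}{\frac{475}{8}} = -10 - \frac{192}{475} = - \frac{4942}{475} \approx -10.404$)
$\sqrt{B + j^{2}} = \sqrt{- \frac{4942}{475} + \left(-6\right)^{2}} = \sqrt{- \frac{4942}{475} + 36} = \sqrt{\frac{12158}{475}} = \frac{\sqrt{231002}}{95}$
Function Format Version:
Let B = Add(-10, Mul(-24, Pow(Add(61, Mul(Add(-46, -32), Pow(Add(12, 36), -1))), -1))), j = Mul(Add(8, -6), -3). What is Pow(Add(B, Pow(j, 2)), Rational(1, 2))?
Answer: Mul(Rational(1, 95), Pow(231002, Rational(1, 2))) ≈ 5.0592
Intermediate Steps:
j = -6 (j = Mul(2, -3) = -6)
B = Rational(-4942, 475) (B = Add(-10, Mul(-24, Pow(Add(61, Mul(-78, Pow(48, -1))), -1))) = Add(-10, Mul(-24, Pow(Add(61, Mul(-78, Rational(1, 48))), -1))) = Add(-10, Mul(-24, Pow(Add(61, Rational(-13, 8)), -1))) = Add(-10, Mul(-24, Pow(Rational(475, 8), -1))) = Add(-10, Mul(-24, Rational(8, 475))) = Add(-10, Rational(-192, 475)) = Rational(-4942, 475) ≈ -10.404)
Pow(Add(B, Pow(j, 2)), Rational(1, 2)) = Pow(Add(Rational(-4942, 475), Pow(-6, 2)), Rational(1, 2)) = Pow(Add(Rational(-4942, 475), 36), Rational(1, 2)) = Pow(Rational(12158, 475), Rational(1, 2)) = Mul(Rational(1, 95), Pow(231002, Rational(1, 2)))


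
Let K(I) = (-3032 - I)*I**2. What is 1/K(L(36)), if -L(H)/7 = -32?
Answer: -1/163373056 ≈ -6.1210e-9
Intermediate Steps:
L(H) = 224 (L(H) = -7*(-32) = 224)
K(I) = I**2*(-3032 - I)
1/K(L(36)) = 1/(224**2*(-3032 - 1*224)) = 1/(50176*(-3032 - 224)) = 1/(50176*(-3256)) = 1/(-163373056) = -1/163373056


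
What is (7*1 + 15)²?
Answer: 484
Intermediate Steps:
(7*1 + 15)² = (7 + 15)² = 22² = 484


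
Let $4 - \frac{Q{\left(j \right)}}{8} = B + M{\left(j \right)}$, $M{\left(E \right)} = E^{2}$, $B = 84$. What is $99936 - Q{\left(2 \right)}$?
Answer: $100608$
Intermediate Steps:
$Q{\left(j \right)} = -640 - 8 j^{2}$ ($Q{\left(j \right)} = 32 - 8 \left(84 + j^{2}\right) = 32 - \left(672 + 8 j^{2}\right) = -640 - 8 j^{2}$)
$99936 - Q{\left(2 \right)} = 99936 - \left(-640 - 8 \cdot 2^{2}\right) = 99936 - \left(-640 - 32\right) = 99936 - -672 = 99936 + 672 = 100608$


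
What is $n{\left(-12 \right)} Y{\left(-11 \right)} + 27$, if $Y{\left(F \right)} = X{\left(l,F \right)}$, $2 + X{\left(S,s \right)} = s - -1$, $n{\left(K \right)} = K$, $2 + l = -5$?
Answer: $171$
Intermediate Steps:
$l = -7$ ($l = -2 - 5 = -7$)
$X{\left(S,s \right)} = -1 + s$ ($X{\left(S,s \right)} = -2 + \left(s - -1\right) = -2 + \left(s + 1\right) = -2 + \left(1 + s\right) = -1 + s$)
$Y{\left(F \right)} = -1 + F$
$n{\left(-12 \right)} Y{\left(-11 \right)} + 27 = - 12 \left(-1 - 11\right) + 27 = \left(-12\right) \left(-12\right) + 27 = 144 + 27 = 171$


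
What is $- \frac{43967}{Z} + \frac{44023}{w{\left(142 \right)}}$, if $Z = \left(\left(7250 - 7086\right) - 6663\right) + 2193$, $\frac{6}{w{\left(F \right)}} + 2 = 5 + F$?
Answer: $\frac{6871726078}{6459} \approx 1.0639 \cdot 10^{6}$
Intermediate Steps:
$w{\left(F \right)} = \frac{6}{3 + F}$ ($w{\left(F \right)} = \frac{6}{-2 + \left(5 + F\right)} = \frac{6}{3 + F}$)
$Z = -4306$ ($Z = \left(\left(7250 - 7086\right) - 6663\right) + 2193 = \left(164 - 6663\right) + 2193 = -6499 + 2193 = -4306$)
$- \frac{43967}{Z} + \frac{44023}{w{\left(142 \right)}} = - \frac{43967}{-4306} + \frac{44023}{6 \frac{1}{3 + 142}} = \left(-43967\right) \left(- \frac{1}{4306}\right) + \frac{44023}{6 \cdot \frac{1}{145}} = \frac{43967}{4306} + \frac{44023}{6 \cdot \frac{1}{145}} = \frac{43967}{4306} + \frac{44023}{\frac{6}{145}} = \frac{43967}{4306} + 44023 \cdot \frac{145}{6} = \frac{43967}{4306} + \frac{6383335}{6} = \frac{6871726078}{6459}$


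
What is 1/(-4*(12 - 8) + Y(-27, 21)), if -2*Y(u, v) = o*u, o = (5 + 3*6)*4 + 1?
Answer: 2/2479 ≈ 0.00080678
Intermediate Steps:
o = 93 (o = (5 + 18)*4 + 1 = 23*4 + 1 = 92 + 1 = 93)
Y(u, v) = -93*u/2
1/(-4*(12 - 8) + Y(-27, 21)) = 1/(-4*(12 - 8) - 93/2*(-27)) = 1/(-4*4 + 2511/2) = 1/(-16 + 2511/2) = 1/(2479/2) = 2/2479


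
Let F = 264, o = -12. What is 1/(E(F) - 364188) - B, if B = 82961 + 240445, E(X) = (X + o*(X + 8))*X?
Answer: -373918136329/1156188 ≈ -3.2341e+5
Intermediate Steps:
E(X) = X*(-96 - 11*X) (E(X) = (X - 12*(X + 8))*X = (X - 12*(8 + X))*X = (X + (-96 - 12*X))*X = (-96 - 11*X)*X = X*(-96 - 11*X))
B = 323406
1/(E(F) - 364188) - B = 1/(264*(-96 - 11*264) - 364188) - 1*323406 = 1/(264*(-96 - 2904) - 364188) - 323406 = 1/(264*(-3000) - 364188) - 323406 = 1/(-792000 - 364188) - 323406 = 1/(-1156188) - 323406 = -1/1156188 - 323406 = -373918136329/1156188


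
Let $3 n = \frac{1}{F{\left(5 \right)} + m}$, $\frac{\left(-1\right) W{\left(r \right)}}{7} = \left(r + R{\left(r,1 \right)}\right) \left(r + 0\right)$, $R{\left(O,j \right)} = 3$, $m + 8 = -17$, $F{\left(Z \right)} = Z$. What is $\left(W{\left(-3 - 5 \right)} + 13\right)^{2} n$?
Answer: $- \frac{23763}{20} \approx -1188.2$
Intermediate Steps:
$m = -25$ ($m = -8 - 17 = -25$)
$W{\left(r \right)} = - 7 r \left(3 + r\right)$ ($W{\left(r \right)} = - 7 \left(r + 3\right) \left(r + 0\right) = - 7 \left(3 + r\right) r = - 7 r \left(3 + r\right)$)
$n = - \frac{1}{60}$ ($n = \frac{1}{3 \left(5 - 25\right)} = \frac{1}{3 \left(-20\right)} = \frac{1}{3} \left(- \frac{1}{20}\right) = - \frac{1}{60} \approx -0.016667$)
$\left(W{\left(-3 - 5 \right)} + 13\right)^{2} n = \left(- 7 \left(-3 - 5\right) \left(3 - 8\right) + 13\right)^{2} \left(- \frac{1}{60}\right) = \left(\left(-7\right) \left(-8\right) \left(3 - 8\right) + 13\right)^{2} \left(- \frac{1}{60}\right) = \left(\left(-7\right) \left(-8\right) \left(-5\right) + 13\right)^{2} \left(- \frac{1}{60}\right) = \left(-280 + 13\right)^{2} \left(- \frac{1}{60}\right) = \left(-267\right)^{2} \left(- \frac{1}{60}\right) = 71289 \left(- \frac{1}{60}\right) = - \frac{23763}{20}$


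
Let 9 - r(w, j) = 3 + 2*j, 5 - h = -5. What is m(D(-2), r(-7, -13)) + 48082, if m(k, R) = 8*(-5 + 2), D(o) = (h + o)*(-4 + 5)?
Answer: 48058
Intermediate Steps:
h = 10 (h = 5 - 1*(-5) = 5 + 5 = 10)
r(w, j) = 6 - 2*j (r(w, j) = 9 - (3 + 2*j) = 9 + (-3 - 2*j) = 6 - 2*j)
D(o) = 10 + o (D(o) = (10 + o)*(-4 + 5) = (10 + o)*1 = 10 + o)
m(k, R) = -24 (m(k, R) = 8*(-3) = -24)
m(D(-2), r(-7, -13)) + 48082 = -24 + 48082 = 48058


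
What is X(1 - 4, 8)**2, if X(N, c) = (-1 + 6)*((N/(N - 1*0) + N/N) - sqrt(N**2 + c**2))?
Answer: 1925 - 100*sqrt(73) ≈ 1070.6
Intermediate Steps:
X(N, c) = 10 - 5*sqrt(N**2 + c**2) (X(N, c) = 5*((N/(N + 0) + 1) - sqrt(N**2 + c**2)) = 5*((N/N + 1) - sqrt(N**2 + c**2)) = 5*((1 + 1) - sqrt(N**2 + c**2)) = 5*(2 - sqrt(N**2 + c**2)) = 10 - 5*sqrt(N**2 + c**2))
X(1 - 4, 8)**2 = (10 - 5*sqrt((1 - 4)**2 + 8**2))**2 = (10 - 5*sqrt((-3)**2 + 64))**2 = (10 - 5*sqrt(9 + 64))**2 = (10 - 5*sqrt(73))**2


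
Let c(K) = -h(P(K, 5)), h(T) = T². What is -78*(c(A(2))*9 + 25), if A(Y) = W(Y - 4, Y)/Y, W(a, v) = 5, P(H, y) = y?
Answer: 15600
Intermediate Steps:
A(Y) = 5/Y
c(K) = -25 (c(K) = -1*5² = -1*25 = -25)
-78*(c(A(2))*9 + 25) = -78*(-25*9 + 25) = -78*(-225 + 25) = -78*(-200) = 15600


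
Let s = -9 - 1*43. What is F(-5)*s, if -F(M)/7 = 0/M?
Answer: 0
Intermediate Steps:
s = -52 (s = -9 - 43 = -52)
F(M) = 0 (F(M) = -0/M = -7*0 = 0)
F(-5)*s = 0*(-52) = 0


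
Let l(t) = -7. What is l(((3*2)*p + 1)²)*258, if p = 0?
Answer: -1806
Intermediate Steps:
l(((3*2)*p + 1)²)*258 = -7*258 = -1806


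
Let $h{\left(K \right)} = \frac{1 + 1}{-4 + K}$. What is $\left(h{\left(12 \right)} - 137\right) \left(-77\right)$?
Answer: $\frac{42119}{4} \approx 10530.0$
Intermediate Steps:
$h{\left(K \right)} = \frac{2}{-4 + K}$
$\left(h{\left(12 \right)} - 137\right) \left(-77\right) = \left(\frac{2}{-4 + 12} - 137\right) \left(-77\right) = \left(\frac{2}{8} - 137\right) \left(-77\right) = \left(2 \cdot \frac{1}{8} - 137\right) \left(-77\right) = \left(\frac{1}{4} - 137\right) \left(-77\right) = \left(- \frac{547}{4}\right) \left(-77\right) = \frac{42119}{4}$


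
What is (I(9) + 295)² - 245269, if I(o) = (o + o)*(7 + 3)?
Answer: -19644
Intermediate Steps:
I(o) = 20*o (I(o) = (2*o)*10 = 20*o)
(I(9) + 295)² - 245269 = (20*9 + 295)² - 245269 = (180 + 295)² - 245269 = 475² - 245269 = 225625 - 245269 = -19644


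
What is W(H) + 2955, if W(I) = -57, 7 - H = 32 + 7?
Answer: 2898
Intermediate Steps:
H = -32 (H = 7 - (32 + 7) = 7 - 1*39 = 7 - 39 = -32)
W(H) + 2955 = -57 + 2955 = 2898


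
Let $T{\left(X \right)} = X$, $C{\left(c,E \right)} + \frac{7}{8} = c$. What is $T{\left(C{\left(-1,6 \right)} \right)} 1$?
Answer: $- \frac{15}{8} \approx -1.875$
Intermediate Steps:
$C{\left(c,E \right)} = - \frac{7}{8} + c$
$T{\left(C{\left(-1,6 \right)} \right)} 1 = \left(- \frac{7}{8} - 1\right) 1 = \left(- \frac{15}{8}\right) 1 = - \frac{15}{8}$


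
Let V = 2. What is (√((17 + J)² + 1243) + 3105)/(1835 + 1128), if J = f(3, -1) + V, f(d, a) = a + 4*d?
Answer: 3105/2963 + √2143/2963 ≈ 1.0635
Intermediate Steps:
J = 13 (J = (-1 + 4*3) + 2 = (-1 + 12) + 2 = 11 + 2 = 13)
(√((17 + J)² + 1243) + 3105)/(1835 + 1128) = (√((17 + 13)² + 1243) + 3105)/(1835 + 1128) = (√(30² + 1243) + 3105)/2963 = (√(900 + 1243) + 3105)*(1/2963) = (√2143 + 3105)*(1/2963) = (3105 + √2143)*(1/2963) = 3105/2963 + √2143/2963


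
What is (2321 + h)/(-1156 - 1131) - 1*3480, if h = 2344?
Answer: -7963425/2287 ≈ -3482.0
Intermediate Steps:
(2321 + h)/(-1156 - 1131) - 1*3480 = (2321 + 2344)/(-1156 - 1131) - 1*3480 = 4665/(-2287) - 3480 = 4665*(-1/2287) - 3480 = -4665/2287 - 3480 = -7963425/2287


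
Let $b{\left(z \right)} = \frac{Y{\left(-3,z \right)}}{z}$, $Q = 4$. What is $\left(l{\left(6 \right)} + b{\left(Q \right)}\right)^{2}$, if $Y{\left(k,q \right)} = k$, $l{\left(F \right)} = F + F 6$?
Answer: $\frac{27225}{16} \approx 1701.6$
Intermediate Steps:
$l{\left(F \right)} = 7 F$ ($l{\left(F \right)} = F + 6 F = 7 F$)
$b{\left(z \right)} = - \frac{3}{z}$
$\left(l{\left(6 \right)} + b{\left(Q \right)}\right)^{2} = \left(7 \cdot 6 - \frac{3}{4}\right)^{2} = \left(42 - \frac{3}{4}\right)^{2} = \left(\frac{165}{4}\right)^{2} = \frac{27225}{16}$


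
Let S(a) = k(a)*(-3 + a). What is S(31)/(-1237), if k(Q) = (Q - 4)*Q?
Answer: -23436/1237 ≈ -18.946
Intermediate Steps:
k(Q) = Q*(-4 + Q) (k(Q) = (-4 + Q)*Q = Q*(-4 + Q))
S(a) = a*(-4 + a)*(-3 + a) (S(a) = (a*(-4 + a))*(-3 + a) = a*(-4 + a)*(-3 + a))
S(31)/(-1237) = (31*(-4 + 31)*(-3 + 31))/(-1237) = (31*27*28)*(-1/1237) = 23436*(-1/1237) = -23436/1237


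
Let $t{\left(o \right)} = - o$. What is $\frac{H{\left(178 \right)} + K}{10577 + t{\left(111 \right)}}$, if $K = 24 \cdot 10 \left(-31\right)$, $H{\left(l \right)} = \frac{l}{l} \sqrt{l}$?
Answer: $- \frac{3720}{5233} + \frac{\sqrt{178}}{10466} \approx -0.7096$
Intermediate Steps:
$H{\left(l \right)} = \sqrt{l}$ ($H{\left(l \right)} = 1 \sqrt{l} = \sqrt{l}$)
$K = -7440$ ($K = 240 \left(-31\right) = -7440$)
$\frac{H{\left(178 \right)} + K}{10577 + t{\left(111 \right)}} = \frac{\sqrt{178} - 7440}{10577 - 111} = \frac{-7440 + \sqrt{178}}{10577 - 111} = \frac{-7440 + \sqrt{178}}{10466} = \left(-7440 + \sqrt{178}\right) \frac{1}{10466} = - \frac{3720}{5233} + \frac{\sqrt{178}}{10466}$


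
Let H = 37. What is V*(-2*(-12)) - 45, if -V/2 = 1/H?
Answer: -1713/37 ≈ -46.297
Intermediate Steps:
V = -2/37 ≈ -0.054054
V*(-2*(-12)) - 45 = -(-4)*(-12)/37 - 45 = -2/37*24 - 45 = -48/37 - 45 = -1713/37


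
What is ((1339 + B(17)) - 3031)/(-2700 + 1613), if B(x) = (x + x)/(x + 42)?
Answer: 99794/64133 ≈ 1.5560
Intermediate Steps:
B(x) = 2*x/(42 + x) (B(x) = (2*x)/(42 + x) = 2*x/(42 + x))
((1339 + B(17)) - 3031)/(-2700 + 1613) = ((1339 + 2*17/(42 + 17)) - 3031)/(-2700 + 1613) = ((1339 + 2*17/59) - 3031)/(-1087) = ((1339 + 2*17*(1/59)) - 3031)*(-1/1087) = ((1339 + 34/59) - 3031)*(-1/1087) = (79035/59 - 3031)*(-1/1087) = -99794/59*(-1/1087) = 99794/64133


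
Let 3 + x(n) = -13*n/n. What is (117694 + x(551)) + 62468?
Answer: 180146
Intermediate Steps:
x(n) = -16 (x(n) = -3 - 13*n/n = -3 - 13*1 = -3 - 13 = -16)
(117694 + x(551)) + 62468 = (117694 - 16) + 62468 = 117678 + 62468 = 180146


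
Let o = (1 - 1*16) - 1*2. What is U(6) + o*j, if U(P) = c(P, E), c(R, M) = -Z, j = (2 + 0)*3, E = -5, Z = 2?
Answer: -104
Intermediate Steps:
j = 6 (j = 2*3 = 6)
c(R, M) = -2 (c(R, M) = -1*2 = -2)
U(P) = -2
o = -17 (o = (1 - 16) - 2 = -15 - 2 = -17)
U(6) + o*j = -2 - 17*6 = -2 - 102 = -104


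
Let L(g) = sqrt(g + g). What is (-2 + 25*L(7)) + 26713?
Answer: 26711 + 25*sqrt(14) ≈ 26805.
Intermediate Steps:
L(g) = sqrt(2)*sqrt(g) (L(g) = sqrt(2*g) = sqrt(2)*sqrt(g))
(-2 + 25*L(7)) + 26713 = (-2 + 25*(sqrt(2)*sqrt(7))) + 26713 = (-2 + 25*sqrt(14)) + 26713 = 26711 + 25*sqrt(14)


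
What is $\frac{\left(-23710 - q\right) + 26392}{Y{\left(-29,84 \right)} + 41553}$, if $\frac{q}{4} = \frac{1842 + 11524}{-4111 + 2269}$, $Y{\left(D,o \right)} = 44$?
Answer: $\frac{2496854}{38310837} \approx 0.065174$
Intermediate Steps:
$q = - \frac{26732}{921}$ ($q = 4 \frac{1842 + 11524}{-4111 + 2269} = 4 \frac{13366}{-1842} = 4 \cdot 13366 \left(- \frac{1}{1842}\right) = 4 \left(- \frac{6683}{921}\right) = - \frac{26732}{921} \approx -29.025$)
$\frac{\left(-23710 - q\right) + 26392}{Y{\left(-29,84 \right)} + 41553} = \frac{\left(-23710 - - \frac{26732}{921}\right) + 26392}{44 + 41553} = \frac{\left(-23710 + \frac{26732}{921}\right) + 26392}{41597} = \left(- \frac{21810178}{921} + 26392\right) \frac{1}{41597} = \frac{2496854}{921} \cdot \frac{1}{41597} = \frac{2496854}{38310837}$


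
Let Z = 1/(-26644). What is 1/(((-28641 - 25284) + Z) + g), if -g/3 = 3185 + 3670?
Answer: -26644/1984711561 ≈ -1.3425e-5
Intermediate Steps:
Z = -1/26644 ≈ -3.7532e-5
g = -20565 (g = -3*(3185 + 3670) = -3*6855 = -20565)
1/(((-28641 - 25284) + Z) + g) = 1/(((-28641 - 25284) - 1/26644) - 20565) = 1/((-53925 - 1/26644) - 20565) = 1/(-1436777701/26644 - 20565) = 1/(-1984711561/26644) = -26644/1984711561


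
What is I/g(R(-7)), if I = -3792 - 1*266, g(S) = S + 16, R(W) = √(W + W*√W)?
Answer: -4058/(16 + √7*√(-1 - I*√7)) ≈ -210.77 - 41.638*I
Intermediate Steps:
R(W) = √(W + W^(3/2))
g(S) = 16 + S
I = -4058 (I = -3792 - 266 = -4058)
I/g(R(-7)) = -4058/(16 + √(-7 + (-7)^(3/2))) = -4058/(16 + √(-7 - 7*I*√7))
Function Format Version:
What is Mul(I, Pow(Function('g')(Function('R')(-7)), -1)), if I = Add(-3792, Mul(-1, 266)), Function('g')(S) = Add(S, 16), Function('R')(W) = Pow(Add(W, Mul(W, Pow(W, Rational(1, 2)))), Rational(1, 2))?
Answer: Mul(-4058, Pow(Add(16, Mul(Pow(7, Rational(1, 2)), Pow(Add(-1, Mul(-1, I, Pow(7, Rational(1, 2)))), Rational(1, 2)))), -1)) ≈ Add(-210.77, Mul(-41.638, I))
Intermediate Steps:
Function('R')(W) = Pow(Add(W, Pow(W, Rational(3, 2))), Rational(1, 2))
Function('g')(S) = Add(16, S)
I = -4058 (I = Add(-3792, -266) = -4058)
Mul(I, Pow(Function('g')(Function('R')(-7)), -1)) = Mul(-4058, Pow(Add(16, Pow(Add(-7, Pow(-7, Rational(3, 2))), Rational(1, 2))), -1)) = Mul(-4058, Pow(Add(16, Pow(Add(-7, Mul(-7, I, Pow(7, Rational(1, 2)))), Rational(1, 2))), -1))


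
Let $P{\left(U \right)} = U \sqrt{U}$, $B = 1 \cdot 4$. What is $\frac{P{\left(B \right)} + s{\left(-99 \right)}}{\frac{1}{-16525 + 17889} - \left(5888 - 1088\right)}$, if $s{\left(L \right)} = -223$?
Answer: $\frac{293260}{6547199} \approx 0.044792$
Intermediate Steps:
$B = 4$
$P{\left(U \right)} = U^{\frac{3}{2}}$
$\frac{P{\left(B \right)} + s{\left(-99 \right)}}{\frac{1}{-16525 + 17889} - \left(5888 - 1088\right)} = \frac{4^{\frac{3}{2}} - 223}{\frac{1}{-16525 + 17889} - \left(5888 - 1088\right)} = \frac{8 - 223}{\frac{1}{1364} - 4800} = - \frac{215}{\frac{1}{1364} - 4800} = - \frac{215}{- \frac{6547199}{1364}} = \left(-215\right) \left(- \frac{1364}{6547199}\right) = \frac{293260}{6547199}$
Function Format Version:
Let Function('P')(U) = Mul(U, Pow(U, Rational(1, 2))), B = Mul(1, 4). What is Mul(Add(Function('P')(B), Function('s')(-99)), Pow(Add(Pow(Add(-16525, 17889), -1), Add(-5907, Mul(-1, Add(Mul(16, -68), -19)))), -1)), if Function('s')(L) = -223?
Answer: Rational(293260, 6547199) ≈ 0.044792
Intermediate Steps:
B = 4
Function('P')(U) = Pow(U, Rational(3, 2))
Mul(Add(Function('P')(B), Function('s')(-99)), Pow(Add(Pow(Add(-16525, 17889), -1), Add(-5907, Mul(-1, Add(Mul(16, -68), -19)))), -1)) = Mul(Add(Pow(4, Rational(3, 2)), -223), Pow(Add(Pow(Add(-16525, 17889), -1), Add(-5907, Mul(-1, Add(Mul(16, -68), -19)))), -1)) = Mul(Add(8, -223), Pow(Add(Pow(1364, -1), Add(-5907, Mul(-1, Add(-1088, -19)))), -1)) = Mul(-215, Pow(Add(Rational(1, 1364), Add(-5907, Mul(-1, -1107))), -1)) = Mul(-215, Pow(Add(Rational(1, 1364), Add(-5907, 1107)), -1)) = Mul(-215, Pow(Add(Rational(1, 1364), -4800), -1)) = Mul(-215, Pow(Rational(-6547199, 1364), -1)) = Mul(-215, Rational(-1364, 6547199)) = Rational(293260, 6547199)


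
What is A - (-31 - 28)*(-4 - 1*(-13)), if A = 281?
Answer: 812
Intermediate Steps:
A - (-31 - 28)*(-4 - 1*(-13)) = 281 - (-31 - 28)*(-4 - 1*(-13)) = 281 - (-59)*(-4 + 13) = 281 - (-59)*9 = 281 - 1*(-531) = 281 + 531 = 812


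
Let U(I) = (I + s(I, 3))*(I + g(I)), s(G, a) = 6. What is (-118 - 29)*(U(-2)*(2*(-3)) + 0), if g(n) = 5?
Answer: 10584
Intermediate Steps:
U(I) = (5 + I)*(6 + I) (U(I) = (I + 6)*(I + 5) = (6 + I)*(5 + I) = (5 + I)*(6 + I))
(-118 - 29)*(U(-2)*(2*(-3)) + 0) = (-118 - 29)*((30 + (-2)**2 + 11*(-2))*(2*(-3)) + 0) = -147*((30 + 4 - 22)*(-6) + 0) = -147*(12*(-6) + 0) = -147*(-72 + 0) = -147*(-72) = 10584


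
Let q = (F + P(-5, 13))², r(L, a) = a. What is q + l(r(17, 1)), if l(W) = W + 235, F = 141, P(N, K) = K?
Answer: 23952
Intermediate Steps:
l(W) = 235 + W
q = 23716 (q = (141 + 13)² = 154² = 23716)
q + l(r(17, 1)) = 23716 + (235 + 1) = 23716 + 236 = 23952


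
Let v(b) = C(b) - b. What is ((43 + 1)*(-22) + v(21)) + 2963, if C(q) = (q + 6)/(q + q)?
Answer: 27645/14 ≈ 1974.6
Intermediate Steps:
C(q) = (6 + q)/(2*q) (C(q) = (6 + q)/((2*q)) = (6 + q)*(1/(2*q)) = (6 + q)/(2*q))
v(b) = -b + (6 + b)/(2*b) (v(b) = (6 + b)/(2*b) - b = -b + (6 + b)/(2*b))
((43 + 1)*(-22) + v(21)) + 2963 = ((43 + 1)*(-22) + (1/2 - 1*21 + 3/21)) + 2963 = (44*(-22) + (1/2 - 21 + 3*(1/21))) + 2963 = (-968 + (1/2 - 21 + 1/7)) + 2963 = (-968 - 285/14) + 2963 = -13837/14 + 2963 = 27645/14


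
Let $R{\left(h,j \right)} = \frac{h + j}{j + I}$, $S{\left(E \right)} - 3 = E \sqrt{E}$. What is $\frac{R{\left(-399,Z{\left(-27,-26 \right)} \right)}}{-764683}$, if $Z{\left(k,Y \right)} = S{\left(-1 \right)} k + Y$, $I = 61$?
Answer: $- \frac{4801}{435104627} - \frac{2484 i}{435104627} \approx -1.1034 \cdot 10^{-5} - 5.709 \cdot 10^{-6} i$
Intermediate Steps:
$S{\left(E \right)} = 3 + E^{\frac{3}{2}}$ ($S{\left(E \right)} = 3 + E \sqrt{E} = 3 + E^{\frac{3}{2}}$)
$Z{\left(k,Y \right)} = Y + k \left(3 - i\right)$ ($Z{\left(k,Y \right)} = \left(3 + \left(-1\right)^{\frac{3}{2}}\right) k + Y = \left(3 - i\right) k + Y = k \left(3 - i\right) + Y = Y + k \left(3 - i\right)$)
$R{\left(h,j \right)} = \frac{h + j}{61 + j}$ ($R{\left(h,j \right)} = \frac{h + j}{j + 61} = \frac{h + j}{61 + j}$)
$\frac{R{\left(-399,Z{\left(-27,-26 \right)} \right)}}{-764683} = \frac{\frac{1}{61 - \left(26 + 27 \left(3 - i\right)\right)} \left(-399 - \left(26 + 27 \left(3 - i\right)\right)\right)}{-764683} = \frac{-399 - \left(107 - 27 i\right)}{61 - \left(107 - 27 i\right)} \left(- \frac{1}{764683}\right) = \frac{-506 + 27 i}{-46 + 27 i} \left(- \frac{1}{764683}\right) = \frac{-46 - 27 i}{2845} \left(-506 + 27 i\right) \left(- \frac{1}{764683}\right) = \frac{\left(-506 + 27 i\right) \left(-46 - 27 i\right)}{2845} \left(- \frac{1}{764683}\right) = - \frac{\left(-506 + 27 i\right) \left(-46 - 27 i\right)}{2175523135}$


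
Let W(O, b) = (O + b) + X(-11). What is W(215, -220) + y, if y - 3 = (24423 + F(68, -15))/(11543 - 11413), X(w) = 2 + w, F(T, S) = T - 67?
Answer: 11497/65 ≈ 176.88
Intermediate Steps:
F(T, S) = -67 + T
W(O, b) = -9 + O + b (W(O, b) = (O + b) + (2 - 11) = (O + b) - 9 = -9 + O + b)
y = 12407/65 (y = 3 + (24423 + (-67 + 68))/(11543 - 11413) = 3 + (24423 + 1)/130 = 3 + 24424*(1/130) = 3 + 12212/65 = 12407/65 ≈ 190.88)
W(215, -220) + y = (-9 + 215 - 220) + 12407/65 = -14 + 12407/65 = 11497/65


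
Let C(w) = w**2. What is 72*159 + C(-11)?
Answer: 11569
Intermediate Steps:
72*159 + C(-11) = 72*159 + (-11)**2 = 11448 + 121 = 11569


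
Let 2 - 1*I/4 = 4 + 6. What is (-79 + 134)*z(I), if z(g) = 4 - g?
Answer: 1980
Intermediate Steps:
I = -32 (I = 8 - 4*(4 + 6) = 8 - 4*10 = 8 - 40 = -32)
(-79 + 134)*z(I) = (-79 + 134)*(4 - 1*(-32)) = 55*(4 + 32) = 55*36 = 1980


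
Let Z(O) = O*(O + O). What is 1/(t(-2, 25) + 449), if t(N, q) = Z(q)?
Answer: 1/1699 ≈ 0.00058858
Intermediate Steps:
Z(O) = 2*O**2 (Z(O) = O*(2*O) = 2*O**2)
t(N, q) = 2*q**2
1/(t(-2, 25) + 449) = 1/(2*25**2 + 449) = 1/(2*625 + 449) = 1/(1250 + 449) = 1/1699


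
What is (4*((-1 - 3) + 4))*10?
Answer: 0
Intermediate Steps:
(4*((-1 - 3) + 4))*10 = (4*(-4 + 4))*10 = (4*0)*10 = 0*10 = 0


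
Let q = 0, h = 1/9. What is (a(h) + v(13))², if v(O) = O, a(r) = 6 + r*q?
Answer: 361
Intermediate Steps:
h = ⅑ ≈ 0.11111
a(r) = 6 (a(r) = 6 + r*0 = 6 + 0 = 6)
(a(h) + v(13))² = (6 + 13)² = 19² = 361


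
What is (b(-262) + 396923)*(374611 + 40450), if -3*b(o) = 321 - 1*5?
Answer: 494110612633/3 ≈ 1.6470e+11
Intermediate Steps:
b(o) = -316/3 (b(o) = -(321 - 1*5)/3 = -(321 - 5)/3 = -⅓*316 = -316/3)
(b(-262) + 396923)*(374611 + 40450) = (-316/3 + 396923)*(374611 + 40450) = (1190453/3)*415061 = 494110612633/3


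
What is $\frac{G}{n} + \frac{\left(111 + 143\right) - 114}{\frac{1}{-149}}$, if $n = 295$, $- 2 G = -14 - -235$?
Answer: $- \frac{12307621}{590} \approx -20860.0$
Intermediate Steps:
$G = - \frac{221}{2}$ ($G = - \frac{-14 - -235}{2} = - \frac{-14 + 235}{2} = \left(- \frac{1}{2}\right) 221 = - \frac{221}{2} \approx -110.5$)
$\frac{G}{n} + \frac{\left(111 + 143\right) - 114}{\frac{1}{-149}} = - \frac{221}{2 \cdot 295} + \frac{\left(111 + 143\right) - 114}{\frac{1}{-149}} = \left(- \frac{221}{2}\right) \frac{1}{295} + \frac{254 - 114}{- \frac{1}{149}} = - \frac{221}{590} + 140 \left(-149\right) = - \frac{221}{590} - 20860 = - \frac{12307621}{590}$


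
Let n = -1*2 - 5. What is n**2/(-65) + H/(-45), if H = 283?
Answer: -824/117 ≈ -7.0427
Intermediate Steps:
n = -7 (n = -2 - 5 = -7)
n**2/(-65) + H/(-45) = (-7)**2/(-65) + 283/(-45) = 49*(-1/65) + 283*(-1/45) = -49/65 - 283/45 = -824/117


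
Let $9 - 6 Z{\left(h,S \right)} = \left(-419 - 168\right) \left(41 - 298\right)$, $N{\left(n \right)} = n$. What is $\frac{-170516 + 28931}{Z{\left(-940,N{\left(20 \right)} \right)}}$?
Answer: $\frac{84951}{15085} \approx 5.6315$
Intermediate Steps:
$Z{\left(h,S \right)} = - \frac{75425}{3}$ ($Z{\left(h,S \right)} = \frac{3}{2} - \frac{\left(-419 - 168\right) \left(41 - 298\right)}{6} = \frac{3}{2} - \frac{\left(-587\right) \left(-257\right)}{6} = \frac{3}{2} - \frac{150859}{6} = - \frac{75425}{3}$)
$\frac{-170516 + 28931}{Z{\left(-940,N{\left(20 \right)} \right)}} = \frac{-170516 + 28931}{- \frac{75425}{3}} = \left(-141585\right) \left(- \frac{3}{75425}\right) = \frac{84951}{15085}$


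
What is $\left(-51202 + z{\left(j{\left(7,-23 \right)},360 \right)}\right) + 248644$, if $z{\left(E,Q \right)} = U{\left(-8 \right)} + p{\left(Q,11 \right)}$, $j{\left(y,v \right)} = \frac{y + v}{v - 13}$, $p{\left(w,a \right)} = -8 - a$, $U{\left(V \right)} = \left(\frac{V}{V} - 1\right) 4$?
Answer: $197423$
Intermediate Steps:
$U{\left(V \right)} = 0$ ($U{\left(V \right)} = \left(1 - 1\right) 4 = 0 \cdot 4 = 0$)
$j{\left(y,v \right)} = \frac{v + y}{-13 + v}$
$z{\left(E,Q \right)} = -19$ ($z{\left(E,Q \right)} = 0 - 19 = -19$)
$\left(-51202 + z{\left(j{\left(7,-23 \right)},360 \right)}\right) + 248644 = \left(-51202 - 19\right) + 248644 = -51221 + 248644 = 197423$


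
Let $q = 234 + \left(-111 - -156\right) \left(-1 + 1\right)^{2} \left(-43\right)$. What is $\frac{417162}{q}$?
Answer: $\frac{69527}{39} \approx 1782.7$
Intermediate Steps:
$q = 234$ ($q = 234 + \left(-111 + 156\right) 0^{2} \left(-43\right) = 234 + 45 \cdot 0 \left(-43\right) = 234 + 45 \cdot 0 = 234 + 0 = 234$)
$\frac{417162}{q} = \frac{417162}{234} = 417162 \cdot \frac{1}{234} = \frac{69527}{39}$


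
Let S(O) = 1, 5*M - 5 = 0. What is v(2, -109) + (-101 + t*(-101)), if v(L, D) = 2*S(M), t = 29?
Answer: -3028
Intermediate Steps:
M = 1 (M = 1 + (1/5)*0 = 1 + 0 = 1)
v(L, D) = 2 (v(L, D) = 2*1 = 2)
v(2, -109) + (-101 + t*(-101)) = 2 + (-101 + 29*(-101)) = 2 + (-101 - 2929) = 2 - 3030 = -3028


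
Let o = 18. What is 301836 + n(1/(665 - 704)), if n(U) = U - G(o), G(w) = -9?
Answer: 11771954/39 ≈ 3.0185e+5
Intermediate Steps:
n(U) = 9 + U (n(U) = U - 1*(-9) = U + 9 = 9 + U)
301836 + n(1/(665 - 704)) = 301836 + (9 + 1/(665 - 704)) = 301836 + (9 + 1/(-39)) = 301836 + (9 - 1/39) = 301836 + 350/39 = 11771954/39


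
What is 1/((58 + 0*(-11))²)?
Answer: 1/3364 ≈ 0.00029727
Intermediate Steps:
1/((58 + 0*(-11))²) = 1/((58 + 0)²) = 1/(58²) = 1/3364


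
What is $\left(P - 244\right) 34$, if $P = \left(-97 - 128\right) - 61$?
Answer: $-18020$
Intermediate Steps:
$P = -286$ ($P = -225 - 61 = -286$)
$\left(P - 244\right) 34 = \left(-286 - 244\right) 34 = \left(-530\right) 34 = -18020$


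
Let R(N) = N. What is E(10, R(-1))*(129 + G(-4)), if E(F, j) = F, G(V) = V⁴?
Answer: 3850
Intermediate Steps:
E(10, R(-1))*(129 + G(-4)) = 10*(129 + (-4)⁴) = 10*(129 + 256) = 10*385 = 3850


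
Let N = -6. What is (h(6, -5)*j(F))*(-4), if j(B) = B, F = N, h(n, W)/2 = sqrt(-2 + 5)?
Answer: 48*sqrt(3) ≈ 83.138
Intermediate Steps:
h(n, W) = 2*sqrt(3) (h(n, W) = 2*sqrt(-2 + 5) = 2*sqrt(3))
F = -6
(h(6, -5)*j(F))*(-4) = ((2*sqrt(3))*(-6))*(-4) = -12*sqrt(3)*(-4) = 48*sqrt(3)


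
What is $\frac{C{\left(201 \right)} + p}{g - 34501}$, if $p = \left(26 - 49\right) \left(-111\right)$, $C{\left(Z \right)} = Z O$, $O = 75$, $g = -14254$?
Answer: $- \frac{17628}{48755} \approx -0.36156$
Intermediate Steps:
$C{\left(Z \right)} = 75 Z$ ($C{\left(Z \right)} = Z 75 = 75 Z$)
$p = 2553$ ($p = \left(-23\right) \left(-111\right) = 2553$)
$\frac{C{\left(201 \right)} + p}{g - 34501} = \frac{75 \cdot 201 + 2553}{-14254 - 34501} = \frac{15075 + 2553}{-48755} = 17628 \left(- \frac{1}{48755}\right) = - \frac{17628}{48755}$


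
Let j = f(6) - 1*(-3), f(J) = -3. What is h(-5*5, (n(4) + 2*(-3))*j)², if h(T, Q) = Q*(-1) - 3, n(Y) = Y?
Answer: 9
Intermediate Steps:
j = 0 (j = -3 - 1*(-3) = -3 + 3 = 0)
h(T, Q) = -3 - Q (h(T, Q) = -Q - 3 = -3 - Q)
h(-5*5, (n(4) + 2*(-3))*j)² = (-3 - (4 + 2*(-3))*0)² = (-3 - (4 - 6)*0)² = (-3 - (-2)*0)² = (-3 - 1*0)² = (-3 + 0)² = (-3)² = 9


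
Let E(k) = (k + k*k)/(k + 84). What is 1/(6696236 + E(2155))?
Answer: 2239/14997518584 ≈ 1.4929e-7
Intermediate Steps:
E(k) = (k + k²)/(84 + k)
1/(6696236 + E(2155)) = 1/(6696236 + 2155*(1 + 2155)/(84 + 2155)) = 1/(6696236 + 2155*2156/2239) = 1/(6696236 + 2155*(1/2239)*2156) = 1/(6696236 + 4646180/2239) = 1/(14997518584/2239) = 2239/14997518584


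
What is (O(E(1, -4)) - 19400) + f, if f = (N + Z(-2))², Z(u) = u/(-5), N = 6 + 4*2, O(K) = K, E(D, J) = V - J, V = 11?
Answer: -479441/25 ≈ -19178.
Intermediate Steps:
E(D, J) = 11 - J
N = 14 (N = 6 + 8 = 14)
Z(u) = -u/5 (Z(u) = u*(-⅕) = -u/5)
f = 5184/25 (f = (14 - ⅕*(-2))² = (14 + ⅖)² = (72/5)² = 5184/25 ≈ 207.36)
(O(E(1, -4)) - 19400) + f = ((11 - 1*(-4)) - 19400) + 5184/25 = ((11 + 4) - 19400) + 5184/25 = (15 - 19400) + 5184/25 = -19385 + 5184/25 = -479441/25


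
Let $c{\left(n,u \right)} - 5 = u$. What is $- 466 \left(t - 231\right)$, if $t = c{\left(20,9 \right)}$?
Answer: $101122$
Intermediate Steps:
$c{\left(n,u \right)} = 5 + u$
$t = 14$ ($t = 5 + 9 = 14$)
$- 466 \left(t - 231\right) = - 466 \left(14 - 231\right) = \left(-466\right) \left(-217\right) = 101122$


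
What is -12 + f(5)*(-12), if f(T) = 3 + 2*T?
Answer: -168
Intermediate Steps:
-12 + f(5)*(-12) = -12 + (3 + 2*5)*(-12) = -12 + (3 + 10)*(-12) = -12 + 13*(-12) = -12 - 156 = -168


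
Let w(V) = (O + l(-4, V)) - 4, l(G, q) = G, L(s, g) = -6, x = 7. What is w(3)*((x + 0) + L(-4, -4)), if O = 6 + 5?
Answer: 3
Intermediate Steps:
O = 11
w(V) = 3 (w(V) = (11 - 4) - 4 = 7 - 4 = 3)
w(3)*((x + 0) + L(-4, -4)) = 3*((7 + 0) - 6) = 3*(7 - 6) = 3*1 = 3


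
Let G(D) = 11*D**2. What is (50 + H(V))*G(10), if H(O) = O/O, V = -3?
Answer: 56100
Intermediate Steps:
H(O) = 1
(50 + H(V))*G(10) = (50 + 1)*(11*10**2) = 51*(11*100) = 51*1100 = 56100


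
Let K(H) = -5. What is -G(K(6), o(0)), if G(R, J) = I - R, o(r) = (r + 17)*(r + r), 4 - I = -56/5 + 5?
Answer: -76/5 ≈ -15.200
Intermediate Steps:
I = 51/5 (I = 4 - (-56/5 + 5) = 4 - 1*(-31/5) = 4 + 31/5 = 51/5 ≈ 10.200)
o(r) = 2*r*(17 + r) (o(r) = (17 + r)*(2*r) = 2*r*(17 + r))
G(R, J) = 51/5 - R
-G(K(6), o(0)) = -(51/5 - 1*(-5)) = -(51/5 + 5) = -1*76/5 = -76/5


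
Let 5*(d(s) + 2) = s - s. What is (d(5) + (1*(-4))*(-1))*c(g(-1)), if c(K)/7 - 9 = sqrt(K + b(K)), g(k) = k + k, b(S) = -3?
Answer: 126 + 14*I*sqrt(5) ≈ 126.0 + 31.305*I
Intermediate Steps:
d(s) = -2 (d(s) = -2 + (s - s)/5 = -2 + (1/5)*0 = -2 + 0 = -2)
g(k) = 2*k
c(K) = 63 + 7*sqrt(-3 + K) (c(K) = 63 + 7*sqrt(K - 3) = 63 + 7*sqrt(-3 + K))
(d(5) + (1*(-4))*(-1))*c(g(-1)) = (-2 + (1*(-4))*(-1))*(63 + 7*sqrt(-3 + 2*(-1))) = (-2 - 4*(-1))*(63 + 7*sqrt(-3 - 2)) = (-2 + 4)*(63 + 7*sqrt(-5)) = 2*(63 + 7*(I*sqrt(5))) = 2*(63 + 7*I*sqrt(5)) = 126 + 14*I*sqrt(5)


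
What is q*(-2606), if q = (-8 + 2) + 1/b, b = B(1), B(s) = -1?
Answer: 18242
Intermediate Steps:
b = -1
q = -7 (q = (-8 + 2) + 1/(-1) = -6 - 1 = -7)
q*(-2606) = -7*(-2606) = 18242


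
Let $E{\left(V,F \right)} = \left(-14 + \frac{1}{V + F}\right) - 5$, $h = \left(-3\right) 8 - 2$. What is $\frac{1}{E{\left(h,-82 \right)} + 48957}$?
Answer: $\frac{108}{5285303} \approx 2.0434 \cdot 10^{-5}$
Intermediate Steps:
$h = -26$ ($h = -24 - 2 = -26$)
$E{\left(V,F \right)} = -19 + \frac{1}{F + V}$ ($E{\left(V,F \right)} = \left(-14 + \frac{1}{F + V}\right) - 5 = -19 + \frac{1}{F + V}$)
$\frac{1}{E{\left(h,-82 \right)} + 48957} = \frac{1}{\frac{1 - -1558 - -494}{-82 - 26} + 48957} = \frac{1}{\frac{1 + 1558 + 494}{-108} + 48957} = \frac{1}{\left(- \frac{1}{108}\right) 2053 + 48957} = \frac{1}{- \frac{2053}{108} + 48957} = \frac{1}{\frac{5285303}{108}} = \frac{108}{5285303}$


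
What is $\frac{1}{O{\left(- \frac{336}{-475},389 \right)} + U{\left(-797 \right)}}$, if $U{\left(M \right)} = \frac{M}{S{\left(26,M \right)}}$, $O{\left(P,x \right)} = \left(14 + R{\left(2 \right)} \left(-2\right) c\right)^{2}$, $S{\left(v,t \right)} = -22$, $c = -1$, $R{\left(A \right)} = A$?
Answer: $\frac{22}{7925} \approx 0.002776$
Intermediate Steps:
$O{\left(P,x \right)} = 324$ ($O{\left(P,x \right)} = \left(14 + 2 \left(-2\right) \left(-1\right)\right)^{2} = \left(14 - -4\right)^{2} = \left(14 + 4\right)^{2} = 18^{2} = 324$)
$U{\left(M \right)} = - \frac{M}{22}$ ($U{\left(M \right)} = \frac{M}{-22} = M \left(- \frac{1}{22}\right) = - \frac{M}{22}$)
$\frac{1}{O{\left(- \frac{336}{-475},389 \right)} + U{\left(-797 \right)}} = \frac{1}{324 - - \frac{797}{22}} = \frac{1}{324 + \frac{797}{22}} = \frac{1}{\frac{7925}{22}} = \frac{22}{7925}$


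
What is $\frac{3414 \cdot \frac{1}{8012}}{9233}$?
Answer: $\frac{1707}{36987398} \approx 4.6151 \cdot 10^{-5}$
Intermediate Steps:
$\frac{3414 \cdot \frac{1}{8012}}{9233} = 3414 \cdot \frac{1}{8012} \cdot \frac{1}{9233} = \frac{1707}{4006} \cdot \frac{1}{9233} = \frac{1707}{36987398}$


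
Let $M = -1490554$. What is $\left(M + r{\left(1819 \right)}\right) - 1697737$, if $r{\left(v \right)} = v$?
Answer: $-3186472$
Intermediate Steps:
$\left(M + r{\left(1819 \right)}\right) - 1697737 = \left(-1490554 + 1819\right) - 1697737 = -1488735 - 1697737 = -3186472$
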